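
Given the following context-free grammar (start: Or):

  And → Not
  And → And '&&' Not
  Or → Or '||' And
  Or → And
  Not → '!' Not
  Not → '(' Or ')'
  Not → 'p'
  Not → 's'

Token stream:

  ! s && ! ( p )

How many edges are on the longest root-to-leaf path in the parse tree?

7

[Or [And [And [Not ! [Not s]]] && [Not ! [Not ( [Or [And [Not p]]] )]]]]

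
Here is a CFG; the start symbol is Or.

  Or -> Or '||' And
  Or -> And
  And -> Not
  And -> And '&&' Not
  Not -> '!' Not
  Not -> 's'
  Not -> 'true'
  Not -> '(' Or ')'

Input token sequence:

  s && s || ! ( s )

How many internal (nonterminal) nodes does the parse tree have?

12

[Or [Or [And [And [Not s]] && [Not s]]] || [And [Not ! [Not ( [Or [And [Not s]]] )]]]]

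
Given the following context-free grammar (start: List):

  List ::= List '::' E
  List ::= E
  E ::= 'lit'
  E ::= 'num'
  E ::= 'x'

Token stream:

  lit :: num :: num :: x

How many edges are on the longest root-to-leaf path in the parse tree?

5

[List [List [List [List [E lit]] :: [E num]] :: [E num]] :: [E x]]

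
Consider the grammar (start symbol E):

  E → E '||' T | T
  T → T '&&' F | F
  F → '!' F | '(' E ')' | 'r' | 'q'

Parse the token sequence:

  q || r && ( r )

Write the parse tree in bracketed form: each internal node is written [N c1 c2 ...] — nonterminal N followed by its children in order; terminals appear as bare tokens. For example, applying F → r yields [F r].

[E [E [T [F q]]] || [T [T [F r]] && [F ( [E [T [F r]]] )]]]

E
E || T
T || T
F || T
q || T
q || T && F
q || F && F
q || r && F
q || r && ( E )
q || r && ( T )
q || r && ( F )
q || r && ( r )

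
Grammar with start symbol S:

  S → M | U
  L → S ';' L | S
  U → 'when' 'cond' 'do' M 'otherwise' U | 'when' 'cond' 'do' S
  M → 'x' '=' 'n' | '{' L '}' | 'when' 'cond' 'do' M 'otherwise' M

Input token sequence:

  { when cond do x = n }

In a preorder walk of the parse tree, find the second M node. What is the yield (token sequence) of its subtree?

x = n

[S [M { [L [S [U when cond do [S [M x = n]]]]] }]]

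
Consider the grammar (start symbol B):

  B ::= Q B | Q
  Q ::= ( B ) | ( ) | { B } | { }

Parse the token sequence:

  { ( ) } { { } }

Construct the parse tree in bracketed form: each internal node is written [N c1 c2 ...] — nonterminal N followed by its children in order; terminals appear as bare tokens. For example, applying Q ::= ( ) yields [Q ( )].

[B [Q { [B [Q ( )]] }] [B [Q { [B [Q { }]] }]]]

B
Q B
{ B } B
{ Q } B
{ ( ) } B
{ ( ) } Q
{ ( ) } { B }
{ ( ) } { Q }
{ ( ) } { { } }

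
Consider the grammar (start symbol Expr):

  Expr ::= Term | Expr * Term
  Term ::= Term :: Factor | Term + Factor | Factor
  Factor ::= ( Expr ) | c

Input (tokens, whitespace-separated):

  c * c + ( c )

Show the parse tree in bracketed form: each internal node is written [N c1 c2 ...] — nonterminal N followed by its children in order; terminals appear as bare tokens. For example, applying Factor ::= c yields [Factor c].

[Expr [Expr [Term [Factor c]]] * [Term [Term [Factor c]] + [Factor ( [Expr [Term [Factor c]]] )]]]

Expr
Expr * Term
Term * Term
Factor * Term
c * Term
c * Term + Factor
c * Factor + Factor
c * c + Factor
c * c + ( Expr )
c * c + ( Term )
c * c + ( Factor )
c * c + ( c )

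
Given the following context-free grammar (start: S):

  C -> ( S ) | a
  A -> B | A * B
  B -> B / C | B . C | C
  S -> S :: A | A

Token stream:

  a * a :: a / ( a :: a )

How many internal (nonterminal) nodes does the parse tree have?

[S [S [A [A [B [C a]]] * [B [C a]]]] :: [A [B [B [C a]] / [C ( [S [S [A [B [C a]]]] :: [A [B [C a]]]] )]]]]

21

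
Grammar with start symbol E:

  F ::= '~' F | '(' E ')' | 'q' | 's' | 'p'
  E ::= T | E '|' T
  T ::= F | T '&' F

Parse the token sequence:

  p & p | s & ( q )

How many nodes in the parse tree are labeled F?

[E [E [T [T [F p]] & [F p]]] | [T [T [F s]] & [F ( [E [T [F q]]] )]]]

5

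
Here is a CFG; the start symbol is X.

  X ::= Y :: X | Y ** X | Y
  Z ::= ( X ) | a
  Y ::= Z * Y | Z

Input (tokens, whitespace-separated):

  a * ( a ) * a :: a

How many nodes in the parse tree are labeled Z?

5

[X [Y [Z a] * [Y [Z ( [X [Y [Z a]]] )] * [Y [Z a]]]] :: [X [Y [Z a]]]]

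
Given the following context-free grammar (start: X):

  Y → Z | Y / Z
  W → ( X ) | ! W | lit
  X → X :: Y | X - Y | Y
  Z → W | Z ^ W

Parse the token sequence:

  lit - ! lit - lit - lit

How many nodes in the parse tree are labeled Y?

[X [X [X [X [Y [Z [W lit]]]] - [Y [Z [W ! [W lit]]]]] - [Y [Z [W lit]]]] - [Y [Z [W lit]]]]

4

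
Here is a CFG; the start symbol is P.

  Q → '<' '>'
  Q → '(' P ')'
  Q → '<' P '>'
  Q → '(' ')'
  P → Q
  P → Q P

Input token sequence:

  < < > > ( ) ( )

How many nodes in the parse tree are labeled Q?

[P [Q < [P [Q < >]] >] [P [Q ( )] [P [Q ( )]]]]

4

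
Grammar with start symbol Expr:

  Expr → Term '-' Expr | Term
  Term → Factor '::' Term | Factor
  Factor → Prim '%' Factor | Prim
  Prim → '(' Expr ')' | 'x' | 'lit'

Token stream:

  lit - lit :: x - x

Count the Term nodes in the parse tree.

[Expr [Term [Factor [Prim lit]]] - [Expr [Term [Factor [Prim lit]] :: [Term [Factor [Prim x]]]] - [Expr [Term [Factor [Prim x]]]]]]

4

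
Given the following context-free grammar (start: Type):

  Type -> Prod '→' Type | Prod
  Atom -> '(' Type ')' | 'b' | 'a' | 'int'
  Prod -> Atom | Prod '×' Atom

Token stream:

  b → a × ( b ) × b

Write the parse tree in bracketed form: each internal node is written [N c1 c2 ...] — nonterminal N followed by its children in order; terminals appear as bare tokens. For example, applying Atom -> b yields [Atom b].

[Type [Prod [Atom b]] → [Type [Prod [Prod [Prod [Atom a]] × [Atom ( [Type [Prod [Atom b]]] )]] × [Atom b]]]]

Type
Prod → Type
Atom → Type
b → Type
b → Prod
b → Prod × Atom
b → Prod × Atom × Atom
b → Atom × Atom × Atom
b → a × Atom × Atom
b → a × ( Type ) × Atom
b → a × ( Prod ) × Atom
b → a × ( Atom ) × Atom
b → a × ( b ) × Atom
b → a × ( b ) × b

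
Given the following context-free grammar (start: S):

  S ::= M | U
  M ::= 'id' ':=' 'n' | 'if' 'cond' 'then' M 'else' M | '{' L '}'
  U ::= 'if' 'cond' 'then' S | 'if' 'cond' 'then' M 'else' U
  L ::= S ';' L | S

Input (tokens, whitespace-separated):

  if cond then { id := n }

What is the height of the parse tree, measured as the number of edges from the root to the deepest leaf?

[S [U if cond then [S [M { [L [S [M id := n]]] }]]]]

7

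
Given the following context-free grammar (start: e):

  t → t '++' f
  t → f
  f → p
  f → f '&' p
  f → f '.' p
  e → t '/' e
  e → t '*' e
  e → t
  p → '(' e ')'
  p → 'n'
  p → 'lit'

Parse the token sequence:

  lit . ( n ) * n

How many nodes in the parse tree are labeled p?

[e [t [f [f [p lit]] . [p ( [e [t [f [p n]]]] )]]] * [e [t [f [p n]]]]]

4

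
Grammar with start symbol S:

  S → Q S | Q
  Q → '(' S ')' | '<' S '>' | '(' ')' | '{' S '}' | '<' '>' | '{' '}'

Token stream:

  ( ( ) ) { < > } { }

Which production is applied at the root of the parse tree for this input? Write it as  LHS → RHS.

S → Q S

[S [Q ( [S [Q ( )]] )] [S [Q { [S [Q < >]] }] [S [Q { }]]]]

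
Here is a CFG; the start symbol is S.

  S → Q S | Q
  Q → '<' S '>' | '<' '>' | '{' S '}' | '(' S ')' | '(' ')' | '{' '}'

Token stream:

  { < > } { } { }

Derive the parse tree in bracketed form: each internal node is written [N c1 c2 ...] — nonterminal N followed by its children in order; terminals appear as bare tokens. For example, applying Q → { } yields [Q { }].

[S [Q { [S [Q < >]] }] [S [Q { }] [S [Q { }]]]]

S
Q S
{ S } S
{ Q } S
{ < > } S
{ < > } Q S
{ < > } { } S
{ < > } { } Q
{ < > } { } { }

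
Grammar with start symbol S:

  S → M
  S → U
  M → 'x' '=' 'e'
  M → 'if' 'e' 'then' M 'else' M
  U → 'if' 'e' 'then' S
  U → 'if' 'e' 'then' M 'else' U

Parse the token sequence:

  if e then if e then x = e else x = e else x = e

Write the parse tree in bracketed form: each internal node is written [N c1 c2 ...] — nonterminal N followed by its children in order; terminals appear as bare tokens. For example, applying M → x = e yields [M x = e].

S
M
if e then M else M
if e then if e then M else M else M
if e then if e then x = e else M else M
if e then if e then x = e else x = e else M
if e then if e then x = e else x = e else x = e

[S [M if e then [M if e then [M x = e] else [M x = e]] else [M x = e]]]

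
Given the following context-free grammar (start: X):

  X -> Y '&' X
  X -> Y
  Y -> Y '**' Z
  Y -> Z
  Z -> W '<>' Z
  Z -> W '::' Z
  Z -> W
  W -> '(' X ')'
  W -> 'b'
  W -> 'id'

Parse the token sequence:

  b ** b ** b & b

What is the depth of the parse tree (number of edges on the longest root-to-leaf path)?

6

[X [Y [Y [Y [Z [W b]]] ** [Z [W b]]] ** [Z [W b]]] & [X [Y [Z [W b]]]]]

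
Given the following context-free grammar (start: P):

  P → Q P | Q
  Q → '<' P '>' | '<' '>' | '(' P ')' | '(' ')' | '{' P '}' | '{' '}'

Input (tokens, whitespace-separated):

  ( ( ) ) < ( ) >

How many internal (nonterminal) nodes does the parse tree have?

8

[P [Q ( [P [Q ( )]] )] [P [Q < [P [Q ( )]] >]]]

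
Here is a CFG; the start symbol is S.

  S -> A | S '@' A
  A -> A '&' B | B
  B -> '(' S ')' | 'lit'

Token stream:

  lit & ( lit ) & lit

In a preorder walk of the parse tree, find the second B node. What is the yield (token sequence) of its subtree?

( lit )

[S [A [A [A [B lit]] & [B ( [S [A [B lit]]] )]] & [B lit]]]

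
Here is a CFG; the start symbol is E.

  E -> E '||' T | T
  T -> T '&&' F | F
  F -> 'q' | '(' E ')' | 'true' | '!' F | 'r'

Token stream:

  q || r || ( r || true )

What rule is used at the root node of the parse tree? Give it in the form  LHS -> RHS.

[E [E [E [T [F q]]] || [T [F r]]] || [T [F ( [E [E [T [F r]]] || [T [F true]]] )]]]

E -> E '||' T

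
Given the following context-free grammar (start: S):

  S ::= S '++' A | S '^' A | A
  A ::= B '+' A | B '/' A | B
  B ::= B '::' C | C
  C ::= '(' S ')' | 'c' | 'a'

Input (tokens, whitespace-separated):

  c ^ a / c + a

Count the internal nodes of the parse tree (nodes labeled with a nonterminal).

[S [S [A [B [C c]]]] ^ [A [B [C a]] / [A [B [C c]] + [A [B [C a]]]]]]

14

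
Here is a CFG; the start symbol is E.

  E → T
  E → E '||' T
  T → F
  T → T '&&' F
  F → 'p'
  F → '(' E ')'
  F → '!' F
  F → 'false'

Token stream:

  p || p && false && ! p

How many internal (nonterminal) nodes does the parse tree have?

[E [E [T [F p]]] || [T [T [T [F p]] && [F false]] && [F ! [F p]]]]

11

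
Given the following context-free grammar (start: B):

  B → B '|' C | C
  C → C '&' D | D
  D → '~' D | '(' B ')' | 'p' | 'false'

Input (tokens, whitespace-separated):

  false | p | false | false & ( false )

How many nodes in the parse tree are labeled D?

[B [B [B [B [C [D false]]] | [C [D p]]] | [C [D false]]] | [C [C [D false]] & [D ( [B [C [D false]]] )]]]

6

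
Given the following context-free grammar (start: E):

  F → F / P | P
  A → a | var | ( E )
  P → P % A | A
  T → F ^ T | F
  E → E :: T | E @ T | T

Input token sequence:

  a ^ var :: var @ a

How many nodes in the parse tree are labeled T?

4

[E [E [E [T [F [P [A a]]] ^ [T [F [P [A var]]]]]] :: [T [F [P [A var]]]]] @ [T [F [P [A a]]]]]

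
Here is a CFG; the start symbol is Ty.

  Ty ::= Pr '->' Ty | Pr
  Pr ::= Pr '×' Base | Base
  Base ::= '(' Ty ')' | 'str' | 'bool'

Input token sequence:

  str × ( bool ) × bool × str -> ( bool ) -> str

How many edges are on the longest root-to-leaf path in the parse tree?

8

[Ty [Pr [Pr [Pr [Pr [Base str]] × [Base ( [Ty [Pr [Base bool]]] )]] × [Base bool]] × [Base str]] -> [Ty [Pr [Base ( [Ty [Pr [Base bool]]] )]] -> [Ty [Pr [Base str]]]]]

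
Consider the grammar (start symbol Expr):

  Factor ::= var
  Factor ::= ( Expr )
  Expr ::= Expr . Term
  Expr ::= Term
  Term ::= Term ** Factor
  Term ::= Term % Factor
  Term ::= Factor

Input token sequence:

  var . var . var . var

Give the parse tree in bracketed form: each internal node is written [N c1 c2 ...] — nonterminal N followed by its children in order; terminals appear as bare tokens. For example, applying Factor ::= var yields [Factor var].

[Expr [Expr [Expr [Expr [Term [Factor var]]] . [Term [Factor var]]] . [Term [Factor var]]] . [Term [Factor var]]]

Expr
Expr . Term
Expr . Term . Term
Expr . Term . Term . Term
Term . Term . Term . Term
Factor . Term . Term . Term
var . Term . Term . Term
var . Factor . Term . Term
var . var . Term . Term
var . var . Factor . Term
var . var . var . Term
var . var . var . Factor
var . var . var . var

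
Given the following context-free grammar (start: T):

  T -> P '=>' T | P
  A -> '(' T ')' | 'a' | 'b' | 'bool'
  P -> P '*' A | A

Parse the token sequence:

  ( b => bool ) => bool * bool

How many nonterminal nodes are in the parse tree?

[T [P [A ( [T [P [A b]] => [T [P [A bool]]]] )]] => [T [P [P [A bool]] * [A bool]]]]

14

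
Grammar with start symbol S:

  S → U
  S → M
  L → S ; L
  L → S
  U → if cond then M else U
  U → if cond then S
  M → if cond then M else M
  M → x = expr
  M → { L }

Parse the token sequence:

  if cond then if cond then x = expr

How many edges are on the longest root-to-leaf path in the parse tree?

[S [U if cond then [S [U if cond then [S [M x = expr]]]]]]

6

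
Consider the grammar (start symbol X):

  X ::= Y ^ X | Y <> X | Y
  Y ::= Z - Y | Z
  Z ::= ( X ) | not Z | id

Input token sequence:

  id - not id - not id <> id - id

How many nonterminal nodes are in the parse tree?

14

[X [Y [Z id] - [Y [Z not [Z id]] - [Y [Z not [Z id]]]]] <> [X [Y [Z id] - [Y [Z id]]]]]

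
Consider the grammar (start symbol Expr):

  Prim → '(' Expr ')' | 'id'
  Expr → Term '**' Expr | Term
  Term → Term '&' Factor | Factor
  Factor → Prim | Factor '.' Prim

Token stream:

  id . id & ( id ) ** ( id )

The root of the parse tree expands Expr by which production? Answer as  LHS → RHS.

[Expr [Term [Term [Factor [Factor [Prim id]] . [Prim id]]] & [Factor [Prim ( [Expr [Term [Factor [Prim id]]]] )]]] ** [Expr [Term [Factor [Prim ( [Expr [Term [Factor [Prim id]]]] )]]]]]

Expr → Term '**' Expr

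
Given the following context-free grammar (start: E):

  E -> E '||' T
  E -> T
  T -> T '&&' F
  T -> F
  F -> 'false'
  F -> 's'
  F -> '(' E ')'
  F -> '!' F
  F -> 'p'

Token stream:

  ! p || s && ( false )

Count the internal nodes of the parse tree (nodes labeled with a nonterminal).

[E [E [T [F ! [F p]]]] || [T [T [F s]] && [F ( [E [T [F false]]] )]]]

12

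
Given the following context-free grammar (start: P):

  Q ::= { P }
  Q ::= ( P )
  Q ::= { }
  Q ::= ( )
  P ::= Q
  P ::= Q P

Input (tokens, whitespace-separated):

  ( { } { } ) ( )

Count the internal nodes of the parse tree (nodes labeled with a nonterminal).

[P [Q ( [P [Q { }] [P [Q { }]]] )] [P [Q ( )]]]

8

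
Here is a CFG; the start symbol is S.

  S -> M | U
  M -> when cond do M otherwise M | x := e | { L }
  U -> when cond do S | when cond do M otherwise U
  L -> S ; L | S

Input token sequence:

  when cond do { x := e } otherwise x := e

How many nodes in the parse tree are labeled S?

[S [M when cond do [M { [L [S [M x := e]]] }] otherwise [M x := e]]]

2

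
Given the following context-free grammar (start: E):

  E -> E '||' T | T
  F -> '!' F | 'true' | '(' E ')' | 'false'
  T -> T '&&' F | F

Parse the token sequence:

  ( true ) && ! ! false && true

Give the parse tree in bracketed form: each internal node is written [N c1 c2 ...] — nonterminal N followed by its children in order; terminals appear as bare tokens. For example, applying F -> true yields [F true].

E
T
T && F
T && F && F
F && F && F
( E ) && F && F
( T ) && F && F
( F ) && F && F
( true ) && F && F
( true ) && ! F && F
( true ) && ! ! F && F
( true ) && ! ! false && F
( true ) && ! ! false && true

[E [T [T [T [F ( [E [T [F true]]] )]] && [F ! [F ! [F false]]]] && [F true]]]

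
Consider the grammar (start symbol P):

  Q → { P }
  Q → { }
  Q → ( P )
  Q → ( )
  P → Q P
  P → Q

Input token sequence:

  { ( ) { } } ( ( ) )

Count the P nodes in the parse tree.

5

[P [Q { [P [Q ( )] [P [Q { }]]] }] [P [Q ( [P [Q ( )]] )]]]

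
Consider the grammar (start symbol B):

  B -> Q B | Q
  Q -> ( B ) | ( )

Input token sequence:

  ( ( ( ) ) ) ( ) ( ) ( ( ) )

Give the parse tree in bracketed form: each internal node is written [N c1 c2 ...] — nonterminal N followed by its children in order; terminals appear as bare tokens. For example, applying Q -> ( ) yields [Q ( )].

B
Q B
( B ) B
( Q ) B
( ( B ) ) B
( ( Q ) ) B
( ( ( ) ) ) B
( ( ( ) ) ) Q B
( ( ( ) ) ) ( ) B
( ( ( ) ) ) ( ) Q B
( ( ( ) ) ) ( ) ( ) B
( ( ( ) ) ) ( ) ( ) Q
( ( ( ) ) ) ( ) ( ) ( B )
( ( ( ) ) ) ( ) ( ) ( Q )
( ( ( ) ) ) ( ) ( ) ( ( ) )

[B [Q ( [B [Q ( [B [Q ( )]] )]] )] [B [Q ( )] [B [Q ( )] [B [Q ( [B [Q ( )]] )]]]]]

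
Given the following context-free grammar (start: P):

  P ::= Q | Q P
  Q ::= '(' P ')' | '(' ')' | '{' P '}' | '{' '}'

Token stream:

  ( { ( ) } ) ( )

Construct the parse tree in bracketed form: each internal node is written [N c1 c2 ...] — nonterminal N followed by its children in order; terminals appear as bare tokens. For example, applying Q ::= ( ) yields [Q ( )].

[P [Q ( [P [Q { [P [Q ( )]] }]] )] [P [Q ( )]]]

P
Q P
( P ) P
( Q ) P
( { P } ) P
( { Q } ) P
( { ( ) } ) P
( { ( ) } ) Q
( { ( ) } ) ( )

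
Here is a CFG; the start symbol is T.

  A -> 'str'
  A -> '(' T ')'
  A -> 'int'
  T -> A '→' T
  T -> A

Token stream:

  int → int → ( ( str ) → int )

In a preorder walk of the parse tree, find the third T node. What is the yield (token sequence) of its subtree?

( ( str ) → int )

[T [A int] → [T [A int] → [T [A ( [T [A ( [T [A str]] )] → [T [A int]]] )]]]]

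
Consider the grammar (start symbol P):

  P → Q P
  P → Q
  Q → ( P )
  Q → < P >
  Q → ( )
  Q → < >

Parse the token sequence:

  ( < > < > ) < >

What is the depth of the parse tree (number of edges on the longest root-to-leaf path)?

[P [Q ( [P [Q < >] [P [Q < >]]] )] [P [Q < >]]]

5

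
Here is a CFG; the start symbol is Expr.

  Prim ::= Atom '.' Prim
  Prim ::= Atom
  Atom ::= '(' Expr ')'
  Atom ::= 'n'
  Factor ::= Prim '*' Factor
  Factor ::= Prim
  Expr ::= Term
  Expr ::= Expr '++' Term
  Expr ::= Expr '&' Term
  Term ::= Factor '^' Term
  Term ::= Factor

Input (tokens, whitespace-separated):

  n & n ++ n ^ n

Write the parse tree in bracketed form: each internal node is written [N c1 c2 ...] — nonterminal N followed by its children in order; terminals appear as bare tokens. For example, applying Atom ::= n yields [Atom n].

Expr
Expr ++ Term
Expr & Term ++ Term
Term & Term ++ Term
Factor & Term ++ Term
Prim & Term ++ Term
Atom & Term ++ Term
n & Term ++ Term
n & Factor ++ Term
n & Prim ++ Term
n & Atom ++ Term
n & n ++ Term
n & n ++ Factor ^ Term
n & n ++ Prim ^ Term
n & n ++ Atom ^ Term
n & n ++ n ^ Term
n & n ++ n ^ Factor
n & n ++ n ^ Prim
n & n ++ n ^ Atom
n & n ++ n ^ n

[Expr [Expr [Expr [Term [Factor [Prim [Atom n]]]]] & [Term [Factor [Prim [Atom n]]]]] ++ [Term [Factor [Prim [Atom n]]] ^ [Term [Factor [Prim [Atom n]]]]]]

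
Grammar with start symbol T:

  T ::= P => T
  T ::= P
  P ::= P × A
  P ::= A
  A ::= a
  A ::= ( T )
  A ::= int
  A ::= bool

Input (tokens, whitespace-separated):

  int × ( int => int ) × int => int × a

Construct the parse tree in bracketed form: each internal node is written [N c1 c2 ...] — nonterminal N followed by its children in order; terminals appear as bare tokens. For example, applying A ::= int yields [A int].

[T [P [P [P [A int]] × [A ( [T [P [A int]] => [T [P [A int]]]] )]] × [A int]] => [T [P [P [A int]] × [A a]]]]

T
P => T
P × A => T
P × A × A => T
A × A × A => T
int × A × A => T
int × ( T ) × A => T
int × ( P => T ) × A => T
int × ( A => T ) × A => T
int × ( int => T ) × A => T
int × ( int => P ) × A => T
int × ( int => A ) × A => T
int × ( int => int ) × A => T
int × ( int => int ) × int => T
int × ( int => int ) × int => P
int × ( int => int ) × int => P × A
int × ( int => int ) × int => A × A
int × ( int => int ) × int => int × A
int × ( int => int ) × int => int × a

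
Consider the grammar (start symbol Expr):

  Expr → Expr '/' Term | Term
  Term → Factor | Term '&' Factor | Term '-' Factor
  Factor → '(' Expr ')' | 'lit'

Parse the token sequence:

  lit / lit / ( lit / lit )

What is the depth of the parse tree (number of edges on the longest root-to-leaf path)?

[Expr [Expr [Expr [Term [Factor lit]]] / [Term [Factor lit]]] / [Term [Factor ( [Expr [Expr [Term [Factor lit]]] / [Term [Factor lit]]] )]]]

7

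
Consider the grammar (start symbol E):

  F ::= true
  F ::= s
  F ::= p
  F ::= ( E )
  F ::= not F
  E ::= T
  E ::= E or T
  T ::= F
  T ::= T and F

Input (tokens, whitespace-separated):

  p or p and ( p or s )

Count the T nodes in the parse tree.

5

[E [E [T [F p]]] or [T [T [F p]] and [F ( [E [E [T [F p]]] or [T [F s]]] )]]]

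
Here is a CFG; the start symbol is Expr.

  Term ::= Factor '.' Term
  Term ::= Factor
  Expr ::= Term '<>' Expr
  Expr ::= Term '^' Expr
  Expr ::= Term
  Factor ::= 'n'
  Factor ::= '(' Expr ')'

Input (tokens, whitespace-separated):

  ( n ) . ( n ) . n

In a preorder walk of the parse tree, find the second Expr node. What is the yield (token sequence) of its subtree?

[Expr [Term [Factor ( [Expr [Term [Factor n]]] )] . [Term [Factor ( [Expr [Term [Factor n]]] )] . [Term [Factor n]]]]]

n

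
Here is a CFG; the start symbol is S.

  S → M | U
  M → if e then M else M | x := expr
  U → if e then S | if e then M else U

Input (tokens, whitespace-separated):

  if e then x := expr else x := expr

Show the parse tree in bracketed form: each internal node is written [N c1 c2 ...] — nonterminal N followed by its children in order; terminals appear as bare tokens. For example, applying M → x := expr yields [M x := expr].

[S [M if e then [M x := expr] else [M x := expr]]]

S
M
if e then M else M
if e then x := expr else M
if e then x := expr else x := expr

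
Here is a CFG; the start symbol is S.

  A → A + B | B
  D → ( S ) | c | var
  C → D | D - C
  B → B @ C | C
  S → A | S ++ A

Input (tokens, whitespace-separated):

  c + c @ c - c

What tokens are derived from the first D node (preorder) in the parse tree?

c

[S [A [A [B [C [D c]]]] + [B [B [C [D c]]] @ [C [D c] - [C [D c]]]]]]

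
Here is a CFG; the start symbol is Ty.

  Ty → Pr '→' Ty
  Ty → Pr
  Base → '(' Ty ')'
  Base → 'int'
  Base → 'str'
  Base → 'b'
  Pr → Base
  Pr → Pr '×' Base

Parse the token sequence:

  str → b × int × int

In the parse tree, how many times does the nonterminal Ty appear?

[Ty [Pr [Base str]] → [Ty [Pr [Pr [Pr [Base b]] × [Base int]] × [Base int]]]]

2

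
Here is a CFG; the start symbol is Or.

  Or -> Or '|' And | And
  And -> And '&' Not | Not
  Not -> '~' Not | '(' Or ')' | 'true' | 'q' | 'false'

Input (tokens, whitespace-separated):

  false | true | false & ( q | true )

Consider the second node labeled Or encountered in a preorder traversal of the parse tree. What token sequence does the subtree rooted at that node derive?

false | true

[Or [Or [Or [And [Not false]]] | [And [Not true]]] | [And [And [Not false]] & [Not ( [Or [Or [And [Not q]]] | [And [Not true]]] )]]]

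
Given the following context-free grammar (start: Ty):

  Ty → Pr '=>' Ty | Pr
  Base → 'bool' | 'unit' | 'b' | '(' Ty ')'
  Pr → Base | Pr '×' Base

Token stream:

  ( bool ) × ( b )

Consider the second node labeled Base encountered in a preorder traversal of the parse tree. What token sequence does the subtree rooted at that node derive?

[Ty [Pr [Pr [Base ( [Ty [Pr [Base bool]]] )]] × [Base ( [Ty [Pr [Base b]]] )]]]

bool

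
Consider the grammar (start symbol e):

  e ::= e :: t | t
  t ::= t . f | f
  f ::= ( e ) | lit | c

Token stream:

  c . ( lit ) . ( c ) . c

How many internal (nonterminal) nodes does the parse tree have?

[e [t [t [t [t [f c]] . [f ( [e [t [f lit]]] )]] . [f ( [e [t [f c]]] )]] . [f c]]]

15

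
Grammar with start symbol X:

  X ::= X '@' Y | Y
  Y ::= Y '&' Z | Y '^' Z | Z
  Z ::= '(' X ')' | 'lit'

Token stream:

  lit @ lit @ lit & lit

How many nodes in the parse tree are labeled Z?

[X [X [X [Y [Z lit]]] @ [Y [Z lit]]] @ [Y [Y [Z lit]] & [Z lit]]]

4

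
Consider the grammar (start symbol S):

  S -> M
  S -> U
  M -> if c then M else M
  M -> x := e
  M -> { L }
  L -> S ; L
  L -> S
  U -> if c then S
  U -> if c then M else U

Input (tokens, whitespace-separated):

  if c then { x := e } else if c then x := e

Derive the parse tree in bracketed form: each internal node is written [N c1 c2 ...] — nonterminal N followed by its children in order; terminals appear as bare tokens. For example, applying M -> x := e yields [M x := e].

S
U
if c then M else U
if c then { L } else U
if c then { S } else U
if c then { M } else U
if c then { x := e } else U
if c then { x := e } else if c then S
if c then { x := e } else if c then M
if c then { x := e } else if c then x := e

[S [U if c then [M { [L [S [M x := e]]] }] else [U if c then [S [M x := e]]]]]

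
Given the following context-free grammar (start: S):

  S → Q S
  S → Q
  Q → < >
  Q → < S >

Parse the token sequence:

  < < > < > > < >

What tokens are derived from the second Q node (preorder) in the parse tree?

< >

[S [Q < [S [Q < >] [S [Q < >]]] >] [S [Q < >]]]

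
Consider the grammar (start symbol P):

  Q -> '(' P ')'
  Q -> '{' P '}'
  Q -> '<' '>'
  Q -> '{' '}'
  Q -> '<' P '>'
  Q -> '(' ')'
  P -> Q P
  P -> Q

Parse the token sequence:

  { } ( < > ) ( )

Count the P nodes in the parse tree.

[P [Q { }] [P [Q ( [P [Q < >]] )] [P [Q ( )]]]]

4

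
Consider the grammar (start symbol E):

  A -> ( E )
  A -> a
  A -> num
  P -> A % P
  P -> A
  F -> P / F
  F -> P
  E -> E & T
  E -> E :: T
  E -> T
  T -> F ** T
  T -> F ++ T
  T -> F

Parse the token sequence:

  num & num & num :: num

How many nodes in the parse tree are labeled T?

[E [E [E [E [T [F [P [A num]]]]] & [T [F [P [A num]]]]] & [T [F [P [A num]]]]] :: [T [F [P [A num]]]]]

4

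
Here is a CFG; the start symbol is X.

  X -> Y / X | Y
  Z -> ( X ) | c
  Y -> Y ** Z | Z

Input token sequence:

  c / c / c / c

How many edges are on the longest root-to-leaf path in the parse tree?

6

[X [Y [Z c]] / [X [Y [Z c]] / [X [Y [Z c]] / [X [Y [Z c]]]]]]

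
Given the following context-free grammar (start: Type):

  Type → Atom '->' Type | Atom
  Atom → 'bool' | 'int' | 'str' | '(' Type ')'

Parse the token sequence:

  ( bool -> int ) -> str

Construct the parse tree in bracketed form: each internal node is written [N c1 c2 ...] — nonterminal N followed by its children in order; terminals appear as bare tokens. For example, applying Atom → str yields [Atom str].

Type
Atom -> Type
( Type ) -> Type
( Atom -> Type ) -> Type
( bool -> Type ) -> Type
( bool -> Atom ) -> Type
( bool -> int ) -> Type
( bool -> int ) -> Atom
( bool -> int ) -> str

[Type [Atom ( [Type [Atom bool] -> [Type [Atom int]]] )] -> [Type [Atom str]]]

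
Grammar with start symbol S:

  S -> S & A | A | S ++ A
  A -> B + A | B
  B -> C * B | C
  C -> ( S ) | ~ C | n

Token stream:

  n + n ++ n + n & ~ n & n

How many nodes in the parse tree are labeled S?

[S [S [S [S [A [B [C n]] + [A [B [C n]]]]] ++ [A [B [C n]] + [A [B [C n]]]]] & [A [B [C ~ [C n]]]]] & [A [B [C n]]]]

4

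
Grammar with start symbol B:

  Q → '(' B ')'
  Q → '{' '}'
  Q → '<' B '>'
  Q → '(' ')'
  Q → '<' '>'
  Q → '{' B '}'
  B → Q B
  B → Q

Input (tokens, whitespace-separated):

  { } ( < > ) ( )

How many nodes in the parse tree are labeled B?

[B [Q { }] [B [Q ( [B [Q < >]] )] [B [Q ( )]]]]

4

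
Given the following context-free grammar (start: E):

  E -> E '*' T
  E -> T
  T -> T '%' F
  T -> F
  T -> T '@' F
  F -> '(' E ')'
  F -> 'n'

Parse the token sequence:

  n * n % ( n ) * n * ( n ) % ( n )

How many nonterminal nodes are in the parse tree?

25

[E [E [E [E [T [F n]]] * [T [T [F n]] % [F ( [E [T [F n]]] )]]] * [T [F n]]] * [T [T [F ( [E [T [F n]]] )]] % [F ( [E [T [F n]]] )]]]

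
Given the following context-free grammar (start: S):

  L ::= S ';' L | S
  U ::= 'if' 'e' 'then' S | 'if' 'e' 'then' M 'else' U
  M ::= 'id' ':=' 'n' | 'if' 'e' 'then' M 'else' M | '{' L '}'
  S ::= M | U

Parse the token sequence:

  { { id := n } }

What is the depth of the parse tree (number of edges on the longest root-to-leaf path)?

8

[S [M { [L [S [M { [L [S [M id := n]]] }]]] }]]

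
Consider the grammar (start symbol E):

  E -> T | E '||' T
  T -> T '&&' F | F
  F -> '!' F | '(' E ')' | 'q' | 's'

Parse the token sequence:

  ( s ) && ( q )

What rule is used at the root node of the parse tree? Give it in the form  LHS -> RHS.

[E [T [T [F ( [E [T [F s]]] )]] && [F ( [E [T [F q]]] )]]]

E -> T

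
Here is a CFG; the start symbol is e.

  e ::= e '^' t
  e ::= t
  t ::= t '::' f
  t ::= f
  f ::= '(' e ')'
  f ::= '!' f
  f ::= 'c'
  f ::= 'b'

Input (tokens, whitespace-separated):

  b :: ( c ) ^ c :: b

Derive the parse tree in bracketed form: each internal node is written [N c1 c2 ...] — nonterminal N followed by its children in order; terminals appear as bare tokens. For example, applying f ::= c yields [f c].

e
e ^ t
t ^ t
t :: f ^ t
f :: f ^ t
b :: f ^ t
b :: ( e ) ^ t
b :: ( t ) ^ t
b :: ( f ) ^ t
b :: ( c ) ^ t
b :: ( c ) ^ t :: f
b :: ( c ) ^ f :: f
b :: ( c ) ^ c :: f
b :: ( c ) ^ c :: b

[e [e [t [t [f b]] :: [f ( [e [t [f c]]] )]]] ^ [t [t [f c]] :: [f b]]]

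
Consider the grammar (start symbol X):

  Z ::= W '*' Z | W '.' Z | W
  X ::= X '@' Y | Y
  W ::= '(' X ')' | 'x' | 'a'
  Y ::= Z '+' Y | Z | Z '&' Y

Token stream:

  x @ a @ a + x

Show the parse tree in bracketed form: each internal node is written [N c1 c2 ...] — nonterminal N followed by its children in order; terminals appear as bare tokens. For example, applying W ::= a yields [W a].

[X [X [X [Y [Z [W x]]]] @ [Y [Z [W a]]]] @ [Y [Z [W a]] + [Y [Z [W x]]]]]

X
X @ Y
X @ Y @ Y
Y @ Y @ Y
Z @ Y @ Y
W @ Y @ Y
x @ Y @ Y
x @ Z @ Y
x @ W @ Y
x @ a @ Y
x @ a @ Z + Y
x @ a @ W + Y
x @ a @ a + Y
x @ a @ a + Z
x @ a @ a + W
x @ a @ a + x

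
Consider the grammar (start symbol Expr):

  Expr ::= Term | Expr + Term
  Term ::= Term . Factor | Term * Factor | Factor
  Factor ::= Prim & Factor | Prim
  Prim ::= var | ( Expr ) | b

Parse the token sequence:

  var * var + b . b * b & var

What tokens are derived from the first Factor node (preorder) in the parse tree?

[Expr [Expr [Term [Term [Factor [Prim var]]] * [Factor [Prim var]]]] + [Term [Term [Term [Factor [Prim b]]] . [Factor [Prim b]]] * [Factor [Prim b] & [Factor [Prim var]]]]]

var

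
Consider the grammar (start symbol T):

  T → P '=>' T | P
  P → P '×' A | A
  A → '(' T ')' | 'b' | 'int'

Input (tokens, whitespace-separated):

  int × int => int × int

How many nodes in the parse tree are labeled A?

4

[T [P [P [A int]] × [A int]] => [T [P [P [A int]] × [A int]]]]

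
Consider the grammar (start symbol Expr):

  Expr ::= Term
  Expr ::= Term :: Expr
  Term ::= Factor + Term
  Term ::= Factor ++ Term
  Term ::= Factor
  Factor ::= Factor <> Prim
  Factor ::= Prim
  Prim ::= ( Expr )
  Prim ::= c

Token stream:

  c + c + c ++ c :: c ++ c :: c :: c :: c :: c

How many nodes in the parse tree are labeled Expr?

[Expr [Term [Factor [Prim c]] + [Term [Factor [Prim c]] + [Term [Factor [Prim c]] ++ [Term [Factor [Prim c]]]]]] :: [Expr [Term [Factor [Prim c]] ++ [Term [Factor [Prim c]]]] :: [Expr [Term [Factor [Prim c]]] :: [Expr [Term [Factor [Prim c]]] :: [Expr [Term [Factor [Prim c]]] :: [Expr [Term [Factor [Prim c]]]]]]]]]

6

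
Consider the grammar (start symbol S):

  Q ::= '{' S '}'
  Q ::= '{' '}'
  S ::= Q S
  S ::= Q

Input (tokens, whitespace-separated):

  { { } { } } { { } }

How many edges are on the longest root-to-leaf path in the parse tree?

[S [Q { [S [Q { }] [S [Q { }]]] }] [S [Q { [S [Q { }]] }]]]

5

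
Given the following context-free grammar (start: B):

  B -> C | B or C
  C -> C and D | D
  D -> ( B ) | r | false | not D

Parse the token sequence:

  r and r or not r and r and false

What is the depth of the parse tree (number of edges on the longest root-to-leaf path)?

6

[B [B [C [C [D r]] and [D r]]] or [C [C [C [D not [D r]]] and [D r]] and [D false]]]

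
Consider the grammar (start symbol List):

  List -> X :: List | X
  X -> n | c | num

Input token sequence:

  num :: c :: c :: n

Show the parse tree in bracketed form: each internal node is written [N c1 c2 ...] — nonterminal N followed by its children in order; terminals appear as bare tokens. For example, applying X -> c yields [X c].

List
X :: List
num :: List
num :: X :: List
num :: c :: List
num :: c :: X :: List
num :: c :: c :: List
num :: c :: c :: X
num :: c :: c :: n

[List [X num] :: [List [X c] :: [List [X c] :: [List [X n]]]]]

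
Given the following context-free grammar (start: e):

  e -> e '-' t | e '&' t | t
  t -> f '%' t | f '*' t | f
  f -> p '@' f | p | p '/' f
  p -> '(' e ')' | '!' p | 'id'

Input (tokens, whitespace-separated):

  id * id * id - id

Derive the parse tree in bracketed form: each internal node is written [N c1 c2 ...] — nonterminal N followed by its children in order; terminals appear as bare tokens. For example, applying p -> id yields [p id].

e
e - t
t - t
f * t - t
p * t - t
id * t - t
id * f * t - t
id * p * t - t
id * id * t - t
id * id * f - t
id * id * p - t
id * id * id - t
id * id * id - f
id * id * id - p
id * id * id - id

[e [e [t [f [p id]] * [t [f [p id]] * [t [f [p id]]]]]] - [t [f [p id]]]]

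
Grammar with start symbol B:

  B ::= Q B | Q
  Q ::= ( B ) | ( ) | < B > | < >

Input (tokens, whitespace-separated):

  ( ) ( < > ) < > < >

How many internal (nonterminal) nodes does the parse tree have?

[B [Q ( )] [B [Q ( [B [Q < >]] )] [B [Q < >] [B [Q < >]]]]]

10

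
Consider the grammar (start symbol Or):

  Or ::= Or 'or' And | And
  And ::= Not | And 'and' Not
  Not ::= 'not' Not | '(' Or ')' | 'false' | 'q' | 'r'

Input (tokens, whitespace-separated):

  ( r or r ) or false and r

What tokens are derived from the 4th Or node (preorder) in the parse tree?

[Or [Or [And [Not ( [Or [Or [And [Not r]]] or [And [Not r]]] )]]] or [And [And [Not false]] and [Not r]]]

r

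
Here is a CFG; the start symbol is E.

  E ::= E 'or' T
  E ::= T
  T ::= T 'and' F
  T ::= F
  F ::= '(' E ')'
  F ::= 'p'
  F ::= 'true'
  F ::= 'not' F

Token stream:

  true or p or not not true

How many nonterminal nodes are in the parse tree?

[E [E [E [T [F true]]] or [T [F p]]] or [T [F not [F not [F true]]]]]

11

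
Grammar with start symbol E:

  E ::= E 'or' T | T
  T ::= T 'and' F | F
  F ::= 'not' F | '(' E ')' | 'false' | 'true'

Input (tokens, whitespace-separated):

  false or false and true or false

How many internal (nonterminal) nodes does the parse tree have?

[E [E [E [T [F false]]] or [T [T [F false]] and [F true]]] or [T [F false]]]

11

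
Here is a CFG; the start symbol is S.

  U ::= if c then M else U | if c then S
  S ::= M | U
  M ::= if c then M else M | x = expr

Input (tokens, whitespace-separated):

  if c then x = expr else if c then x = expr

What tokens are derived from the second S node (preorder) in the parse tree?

[S [U if c then [M x = expr] else [U if c then [S [M x = expr]]]]]

x = expr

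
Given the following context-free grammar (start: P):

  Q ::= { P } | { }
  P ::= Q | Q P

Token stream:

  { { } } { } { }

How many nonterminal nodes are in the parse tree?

8

[P [Q { [P [Q { }]] }] [P [Q { }] [P [Q { }]]]]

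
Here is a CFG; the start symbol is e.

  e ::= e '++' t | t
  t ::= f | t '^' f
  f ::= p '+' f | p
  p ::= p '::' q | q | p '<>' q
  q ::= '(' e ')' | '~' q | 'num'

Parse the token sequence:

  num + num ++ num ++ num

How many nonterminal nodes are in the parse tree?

[e [e [e [t [f [p [q num]] + [f [p [q num]]]]]] ++ [t [f [p [q num]]]]] ++ [t [f [p [q num]]]]]

18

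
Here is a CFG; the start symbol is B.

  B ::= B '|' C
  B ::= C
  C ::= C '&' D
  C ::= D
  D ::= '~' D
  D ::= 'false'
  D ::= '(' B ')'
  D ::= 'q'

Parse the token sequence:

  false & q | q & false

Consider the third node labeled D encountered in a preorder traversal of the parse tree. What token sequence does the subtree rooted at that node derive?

[B [B [C [C [D false]] & [D q]]] | [C [C [D q]] & [D false]]]

q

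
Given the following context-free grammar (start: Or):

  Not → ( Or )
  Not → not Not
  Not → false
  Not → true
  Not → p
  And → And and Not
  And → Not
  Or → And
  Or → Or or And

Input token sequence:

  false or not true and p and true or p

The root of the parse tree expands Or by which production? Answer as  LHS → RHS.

[Or [Or [Or [And [Not false]]] or [And [And [And [Not not [Not true]]] and [Not p]] and [Not true]]] or [And [Not p]]]

Or → Or or And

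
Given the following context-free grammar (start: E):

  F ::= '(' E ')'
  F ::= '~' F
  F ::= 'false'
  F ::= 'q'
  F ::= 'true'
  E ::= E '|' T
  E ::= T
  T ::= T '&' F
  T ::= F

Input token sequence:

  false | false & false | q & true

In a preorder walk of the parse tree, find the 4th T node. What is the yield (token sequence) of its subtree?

[E [E [E [T [F false]]] | [T [T [F false]] & [F false]]] | [T [T [F q]] & [F true]]]

q & true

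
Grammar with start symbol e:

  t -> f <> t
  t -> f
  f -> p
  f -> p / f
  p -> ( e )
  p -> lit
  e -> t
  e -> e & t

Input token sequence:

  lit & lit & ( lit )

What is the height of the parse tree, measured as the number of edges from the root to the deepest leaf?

8

[e [e [e [t [f [p lit]]]] & [t [f [p lit]]]] & [t [f [p ( [e [t [f [p lit]]]] )]]]]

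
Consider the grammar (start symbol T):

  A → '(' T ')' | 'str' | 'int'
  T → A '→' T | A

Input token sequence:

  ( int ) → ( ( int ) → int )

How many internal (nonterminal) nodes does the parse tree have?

12

[T [A ( [T [A int]] )] → [T [A ( [T [A ( [T [A int]] )] → [T [A int]]] )]]]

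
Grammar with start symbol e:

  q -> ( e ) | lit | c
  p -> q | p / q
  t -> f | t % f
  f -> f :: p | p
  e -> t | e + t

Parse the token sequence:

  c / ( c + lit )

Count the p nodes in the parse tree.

4

[e [t [f [p [p [q c]] / [q ( [e [e [t [f [p [q c]]]]] + [t [f [p [q lit]]]]] )]]]]]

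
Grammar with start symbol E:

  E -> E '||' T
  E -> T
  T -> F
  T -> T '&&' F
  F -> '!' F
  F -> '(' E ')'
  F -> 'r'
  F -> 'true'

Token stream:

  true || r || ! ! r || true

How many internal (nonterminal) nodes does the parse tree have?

14

[E [E [E [E [T [F true]]] || [T [F r]]] || [T [F ! [F ! [F r]]]]] || [T [F true]]]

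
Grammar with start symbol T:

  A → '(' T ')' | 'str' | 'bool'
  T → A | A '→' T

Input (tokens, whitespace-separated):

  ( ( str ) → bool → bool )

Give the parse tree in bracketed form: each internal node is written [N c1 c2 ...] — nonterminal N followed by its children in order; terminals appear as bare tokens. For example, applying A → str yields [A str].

T
A
( T )
( A → T )
( ( T ) → T )
( ( A ) → T )
( ( str ) → T )
( ( str ) → A → T )
( ( str ) → bool → T )
( ( str ) → bool → A )
( ( str ) → bool → bool )

[T [A ( [T [A ( [T [A str]] )] → [T [A bool] → [T [A bool]]]] )]]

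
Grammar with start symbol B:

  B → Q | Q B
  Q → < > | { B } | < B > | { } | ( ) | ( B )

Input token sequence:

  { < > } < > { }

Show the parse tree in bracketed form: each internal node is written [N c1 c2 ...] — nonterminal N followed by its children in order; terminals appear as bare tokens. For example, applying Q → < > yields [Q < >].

[B [Q { [B [Q < >]] }] [B [Q < >] [B [Q { }]]]]

B
Q B
{ B } B
{ Q } B
{ < > } B
{ < > } Q B
{ < > } < > B
{ < > } < > Q
{ < > } < > { }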